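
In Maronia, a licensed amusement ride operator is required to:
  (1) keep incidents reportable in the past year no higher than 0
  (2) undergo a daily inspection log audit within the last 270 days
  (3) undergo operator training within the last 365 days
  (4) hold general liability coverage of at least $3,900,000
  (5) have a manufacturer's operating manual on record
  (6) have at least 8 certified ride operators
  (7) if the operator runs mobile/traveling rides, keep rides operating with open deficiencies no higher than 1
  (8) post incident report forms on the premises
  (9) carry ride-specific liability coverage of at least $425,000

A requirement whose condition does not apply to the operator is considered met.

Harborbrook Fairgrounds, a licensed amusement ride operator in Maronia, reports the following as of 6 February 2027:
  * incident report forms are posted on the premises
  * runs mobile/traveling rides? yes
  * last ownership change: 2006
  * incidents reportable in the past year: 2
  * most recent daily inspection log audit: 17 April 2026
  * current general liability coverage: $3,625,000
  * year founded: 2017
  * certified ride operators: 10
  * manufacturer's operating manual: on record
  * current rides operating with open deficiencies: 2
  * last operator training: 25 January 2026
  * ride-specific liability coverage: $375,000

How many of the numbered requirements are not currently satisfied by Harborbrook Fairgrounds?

1. incidents reportable in the past year 2 > 0 → not met
2. daily inspection log audit 295 days ago vs limit 270 → not met
3. operator training 377 days ago vs limit 365 → not met
4. general liability coverage $3,625,000 < $3,900,000 → not met
5. manufacturer's operating manual present → met
6. certified ride operators 10 ≥ 8 → met
7. condition 'runs mobile/traveling rides' holds; rides operating with open deficiencies 2 > 1 → not met
8. incident report forms present → met
9. ride-specific liability coverage $375,000 < $425,000 → not met
Not met: 6 of 9

6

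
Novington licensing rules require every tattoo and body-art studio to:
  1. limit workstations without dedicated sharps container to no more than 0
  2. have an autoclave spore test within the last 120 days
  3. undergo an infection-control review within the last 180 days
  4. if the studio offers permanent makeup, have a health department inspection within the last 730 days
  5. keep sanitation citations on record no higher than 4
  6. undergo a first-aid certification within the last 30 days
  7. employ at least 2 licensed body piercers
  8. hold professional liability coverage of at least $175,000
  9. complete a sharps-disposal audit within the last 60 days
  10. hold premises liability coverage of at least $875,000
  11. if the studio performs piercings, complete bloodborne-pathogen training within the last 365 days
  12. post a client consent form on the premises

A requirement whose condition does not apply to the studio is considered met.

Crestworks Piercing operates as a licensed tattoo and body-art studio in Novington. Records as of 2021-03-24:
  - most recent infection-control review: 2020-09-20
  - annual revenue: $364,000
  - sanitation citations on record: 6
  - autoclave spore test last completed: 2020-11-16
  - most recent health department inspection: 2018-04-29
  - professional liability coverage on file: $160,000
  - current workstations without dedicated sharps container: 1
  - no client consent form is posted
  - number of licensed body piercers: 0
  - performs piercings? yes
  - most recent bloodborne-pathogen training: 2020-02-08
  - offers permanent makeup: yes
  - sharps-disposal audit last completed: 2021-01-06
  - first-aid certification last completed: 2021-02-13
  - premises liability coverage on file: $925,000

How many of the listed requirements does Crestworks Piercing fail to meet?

1. workstations without dedicated sharps container 1 > 0 → not met
2. autoclave spore test 128 days ago vs limit 120 → not met
3. infection-control review 185 days ago vs limit 180 → not met
4. condition 'offers permanent makeup' holds; health department inspection 1060 days ago vs limit 730 → not met
5. sanitation citations on record 6 > 4 → not met
6. first-aid certification 39 days ago vs limit 30 → not met
7. licensed body piercers 0 < 2 → not met
8. professional liability coverage $160,000 < $175,000 → not met
9. sharps-disposal audit 77 days ago vs limit 60 → not met
10. premises liability coverage $925,000 ≥ $875,000 → met
11. condition 'performs piercings' holds; bloodborne-pathogen training 410 days ago vs limit 365 → not met
12. client consent form absent → not met
Not met: 11 of 12

11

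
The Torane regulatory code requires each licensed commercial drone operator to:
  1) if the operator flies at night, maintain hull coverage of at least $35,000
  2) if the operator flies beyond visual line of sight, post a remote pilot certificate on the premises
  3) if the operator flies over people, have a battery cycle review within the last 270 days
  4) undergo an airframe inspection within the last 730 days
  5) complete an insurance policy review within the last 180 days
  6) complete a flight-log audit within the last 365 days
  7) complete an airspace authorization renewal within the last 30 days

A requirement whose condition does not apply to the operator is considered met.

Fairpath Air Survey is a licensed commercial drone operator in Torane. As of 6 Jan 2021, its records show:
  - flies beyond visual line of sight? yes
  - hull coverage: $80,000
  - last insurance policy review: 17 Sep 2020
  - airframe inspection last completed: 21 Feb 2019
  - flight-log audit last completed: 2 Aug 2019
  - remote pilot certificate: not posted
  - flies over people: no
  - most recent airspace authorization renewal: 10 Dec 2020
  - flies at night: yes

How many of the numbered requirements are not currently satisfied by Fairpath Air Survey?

1. condition 'flies at night' holds; hull coverage $80,000 ≥ $35,000 → met
2. condition 'flies beyond visual line of sight' holds; remote pilot certificate absent → not met
3. condition 'flies over people' does not hold → requirement n/a → met
4. airframe inspection 685 days ago vs limit 730 → met
5. insurance policy review 111 days ago vs limit 180 → met
6. flight-log audit 523 days ago vs limit 365 → not met
7. airspace authorization renewal 27 days ago vs limit 30 → met
Not met: 2 of 7

2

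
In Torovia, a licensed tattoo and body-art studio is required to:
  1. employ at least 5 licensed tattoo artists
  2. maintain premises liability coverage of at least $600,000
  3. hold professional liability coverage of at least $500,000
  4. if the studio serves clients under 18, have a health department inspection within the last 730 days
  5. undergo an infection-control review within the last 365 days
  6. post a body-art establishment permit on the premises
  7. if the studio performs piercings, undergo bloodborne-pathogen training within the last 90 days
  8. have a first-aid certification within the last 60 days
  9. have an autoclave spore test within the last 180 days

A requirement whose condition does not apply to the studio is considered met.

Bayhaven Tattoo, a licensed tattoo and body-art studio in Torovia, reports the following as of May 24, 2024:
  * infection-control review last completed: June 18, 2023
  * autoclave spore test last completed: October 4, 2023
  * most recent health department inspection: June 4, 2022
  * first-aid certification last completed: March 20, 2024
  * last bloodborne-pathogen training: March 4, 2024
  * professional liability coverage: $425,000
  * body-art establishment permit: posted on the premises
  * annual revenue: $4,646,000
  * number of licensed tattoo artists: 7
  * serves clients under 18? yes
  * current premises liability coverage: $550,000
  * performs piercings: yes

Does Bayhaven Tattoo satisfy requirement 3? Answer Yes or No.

No

3. professional liability coverage $425,000 < $500,000 → not met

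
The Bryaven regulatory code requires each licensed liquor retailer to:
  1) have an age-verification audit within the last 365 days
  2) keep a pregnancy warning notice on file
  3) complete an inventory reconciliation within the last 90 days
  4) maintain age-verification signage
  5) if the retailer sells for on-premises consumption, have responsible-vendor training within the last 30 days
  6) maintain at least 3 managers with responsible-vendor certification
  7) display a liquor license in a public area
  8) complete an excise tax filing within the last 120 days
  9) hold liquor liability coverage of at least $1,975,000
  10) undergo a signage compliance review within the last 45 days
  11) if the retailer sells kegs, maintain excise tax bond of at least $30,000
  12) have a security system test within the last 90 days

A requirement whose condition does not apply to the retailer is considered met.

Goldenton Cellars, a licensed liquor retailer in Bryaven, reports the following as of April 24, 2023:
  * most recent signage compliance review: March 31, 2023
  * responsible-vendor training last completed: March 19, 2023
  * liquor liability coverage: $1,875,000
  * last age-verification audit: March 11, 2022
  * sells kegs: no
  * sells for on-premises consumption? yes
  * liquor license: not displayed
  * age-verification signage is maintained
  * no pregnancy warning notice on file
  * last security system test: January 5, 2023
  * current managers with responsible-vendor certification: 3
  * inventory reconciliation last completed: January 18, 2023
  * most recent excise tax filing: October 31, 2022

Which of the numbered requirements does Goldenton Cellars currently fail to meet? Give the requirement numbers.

1. age-verification audit 409 days ago vs limit 365 → not met
2. pregnancy warning notice absent → not met
3. inventory reconciliation 96 days ago vs limit 90 → not met
4. age-verification signage present → met
5. condition 'sells for on-premises consumption' holds; responsible-vendor training 36 days ago vs limit 30 → not met
6. managers with responsible-vendor certification 3 ≥ 3 → met
7. liquor license absent → not met
8. excise tax filing 175 days ago vs limit 120 → not met
9. liquor liability coverage $1,875,000 < $1,975,000 → not met
10. signage compliance review 24 days ago vs limit 45 → met
11. condition 'sells kegs' does not hold → requirement n/a → met
12. security system test 109 days ago vs limit 90 → not met
Not met: 1, 2, 3, 5, 7, 8, 9, 12

1, 2, 3, 5, 7, 8, 9, 12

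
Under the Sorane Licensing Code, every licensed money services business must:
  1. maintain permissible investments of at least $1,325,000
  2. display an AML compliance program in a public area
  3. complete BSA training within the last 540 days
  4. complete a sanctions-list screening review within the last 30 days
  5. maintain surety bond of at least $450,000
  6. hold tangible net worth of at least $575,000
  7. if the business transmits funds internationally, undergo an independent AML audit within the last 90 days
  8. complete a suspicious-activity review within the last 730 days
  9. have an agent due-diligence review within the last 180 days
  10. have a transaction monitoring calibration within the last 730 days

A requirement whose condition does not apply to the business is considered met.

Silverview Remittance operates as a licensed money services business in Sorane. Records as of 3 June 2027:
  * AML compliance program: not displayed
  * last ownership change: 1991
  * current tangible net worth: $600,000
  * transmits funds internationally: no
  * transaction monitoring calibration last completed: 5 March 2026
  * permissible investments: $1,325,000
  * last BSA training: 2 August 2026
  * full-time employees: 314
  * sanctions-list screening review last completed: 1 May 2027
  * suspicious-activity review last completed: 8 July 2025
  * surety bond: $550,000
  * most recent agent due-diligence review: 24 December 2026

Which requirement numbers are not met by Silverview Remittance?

1. permissible investments $1,325,000 ≥ $1,325,000 → met
2. AML compliance program absent → not met
3. BSA training 305 days ago vs limit 540 → met
4. sanctions-list screening review 33 days ago vs limit 30 → not met
5. surety bond $550,000 ≥ $450,000 → met
6. tangible net worth $600,000 ≥ $575,000 → met
7. condition 'transmits funds internationally' does not hold → requirement n/a → met
8. suspicious-activity review 695 days ago vs limit 730 → met
9. agent due-diligence review 161 days ago vs limit 180 → met
10. transaction monitoring calibration 455 days ago vs limit 730 → met
Not met: 2, 4

2, 4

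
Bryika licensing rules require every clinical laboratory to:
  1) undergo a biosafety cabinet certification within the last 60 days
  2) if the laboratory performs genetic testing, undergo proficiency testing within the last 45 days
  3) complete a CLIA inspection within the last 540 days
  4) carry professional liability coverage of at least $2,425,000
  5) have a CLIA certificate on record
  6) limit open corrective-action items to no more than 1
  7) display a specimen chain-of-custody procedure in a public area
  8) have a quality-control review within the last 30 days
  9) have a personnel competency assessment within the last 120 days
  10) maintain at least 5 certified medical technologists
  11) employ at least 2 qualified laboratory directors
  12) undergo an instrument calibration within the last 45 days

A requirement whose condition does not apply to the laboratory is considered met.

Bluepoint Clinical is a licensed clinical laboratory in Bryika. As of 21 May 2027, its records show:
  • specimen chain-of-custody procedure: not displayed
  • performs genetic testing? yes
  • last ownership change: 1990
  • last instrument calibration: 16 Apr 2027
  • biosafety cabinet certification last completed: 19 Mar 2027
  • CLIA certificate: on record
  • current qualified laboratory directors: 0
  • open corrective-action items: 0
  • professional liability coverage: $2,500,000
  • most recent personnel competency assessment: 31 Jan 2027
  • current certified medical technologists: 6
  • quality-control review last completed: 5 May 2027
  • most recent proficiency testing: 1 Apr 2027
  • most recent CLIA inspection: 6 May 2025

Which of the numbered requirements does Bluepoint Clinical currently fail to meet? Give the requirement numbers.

1, 2, 3, 7, 11

1. biosafety cabinet certification 63 days ago vs limit 60 → not met
2. condition 'performs genetic testing' holds; proficiency testing 50 days ago vs limit 45 → not met
3. CLIA inspection 745 days ago vs limit 540 → not met
4. professional liability coverage $2,500,000 ≥ $2,425,000 → met
5. CLIA certificate present → met
6. open corrective-action items 0 ≤ 1 → met
7. specimen chain-of-custody procedure absent → not met
8. quality-control review 16 days ago vs limit 30 → met
9. personnel competency assessment 110 days ago vs limit 120 → met
10. certified medical technologists 6 ≥ 5 → met
11. qualified laboratory directors 0 < 2 → not met
12. instrument calibration 35 days ago vs limit 45 → met
Not met: 1, 2, 3, 7, 11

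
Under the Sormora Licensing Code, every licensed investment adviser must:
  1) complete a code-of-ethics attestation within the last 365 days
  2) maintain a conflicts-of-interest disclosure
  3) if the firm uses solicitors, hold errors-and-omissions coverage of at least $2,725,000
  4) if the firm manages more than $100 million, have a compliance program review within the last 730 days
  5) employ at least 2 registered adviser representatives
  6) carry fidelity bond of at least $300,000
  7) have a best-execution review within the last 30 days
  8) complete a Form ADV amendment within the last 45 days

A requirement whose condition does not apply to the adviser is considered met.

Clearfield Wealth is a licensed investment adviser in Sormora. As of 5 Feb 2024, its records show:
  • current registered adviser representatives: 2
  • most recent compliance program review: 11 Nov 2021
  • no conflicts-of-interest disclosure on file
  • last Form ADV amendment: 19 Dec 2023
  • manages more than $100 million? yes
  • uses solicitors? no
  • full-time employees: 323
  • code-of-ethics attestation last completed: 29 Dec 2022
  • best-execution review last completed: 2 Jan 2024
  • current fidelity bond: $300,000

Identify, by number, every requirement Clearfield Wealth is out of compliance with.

1. code-of-ethics attestation 403 days ago vs limit 365 → not met
2. conflicts-of-interest disclosure absent → not met
3. condition 'uses solicitors' does not hold → requirement n/a → met
4. condition 'manages more than $100 million' holds; compliance program review 816 days ago vs limit 730 → not met
5. registered adviser representatives 2 ≥ 2 → met
6. fidelity bond $300,000 ≥ $300,000 → met
7. best-execution review 34 days ago vs limit 30 → not met
8. Form ADV amendment 48 days ago vs limit 45 → not met
Not met: 1, 2, 4, 7, 8

1, 2, 4, 7, 8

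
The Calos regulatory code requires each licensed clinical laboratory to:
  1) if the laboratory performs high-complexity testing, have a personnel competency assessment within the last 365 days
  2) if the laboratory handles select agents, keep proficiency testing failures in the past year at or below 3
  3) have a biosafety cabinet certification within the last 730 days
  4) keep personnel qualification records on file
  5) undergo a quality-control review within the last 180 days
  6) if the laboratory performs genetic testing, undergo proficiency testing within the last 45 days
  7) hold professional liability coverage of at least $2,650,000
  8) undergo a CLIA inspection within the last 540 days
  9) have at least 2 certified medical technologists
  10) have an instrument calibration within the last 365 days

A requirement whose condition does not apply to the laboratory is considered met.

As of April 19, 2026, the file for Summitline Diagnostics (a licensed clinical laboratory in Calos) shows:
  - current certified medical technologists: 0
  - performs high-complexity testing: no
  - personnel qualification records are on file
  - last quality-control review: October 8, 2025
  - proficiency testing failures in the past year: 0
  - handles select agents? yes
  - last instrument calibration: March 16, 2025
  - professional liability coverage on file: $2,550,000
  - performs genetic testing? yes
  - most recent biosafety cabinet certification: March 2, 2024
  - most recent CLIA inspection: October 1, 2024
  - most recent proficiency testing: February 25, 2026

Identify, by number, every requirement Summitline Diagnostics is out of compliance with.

1. condition 'performs high-complexity testing' does not hold → requirement n/a → met
2. condition 'handles select agents' holds; proficiency testing failures in the past year 0 ≤ 3 → met
3. biosafety cabinet certification 778 days ago vs limit 730 → not met
4. personnel qualification records present → met
5. quality-control review 193 days ago vs limit 180 → not met
6. condition 'performs genetic testing' holds; proficiency testing 53 days ago vs limit 45 → not met
7. professional liability coverage $2,550,000 < $2,650,000 → not met
8. CLIA inspection 565 days ago vs limit 540 → not met
9. certified medical technologists 0 < 2 → not met
10. instrument calibration 399 days ago vs limit 365 → not met
Not met: 3, 5, 6, 7, 8, 9, 10

3, 5, 6, 7, 8, 9, 10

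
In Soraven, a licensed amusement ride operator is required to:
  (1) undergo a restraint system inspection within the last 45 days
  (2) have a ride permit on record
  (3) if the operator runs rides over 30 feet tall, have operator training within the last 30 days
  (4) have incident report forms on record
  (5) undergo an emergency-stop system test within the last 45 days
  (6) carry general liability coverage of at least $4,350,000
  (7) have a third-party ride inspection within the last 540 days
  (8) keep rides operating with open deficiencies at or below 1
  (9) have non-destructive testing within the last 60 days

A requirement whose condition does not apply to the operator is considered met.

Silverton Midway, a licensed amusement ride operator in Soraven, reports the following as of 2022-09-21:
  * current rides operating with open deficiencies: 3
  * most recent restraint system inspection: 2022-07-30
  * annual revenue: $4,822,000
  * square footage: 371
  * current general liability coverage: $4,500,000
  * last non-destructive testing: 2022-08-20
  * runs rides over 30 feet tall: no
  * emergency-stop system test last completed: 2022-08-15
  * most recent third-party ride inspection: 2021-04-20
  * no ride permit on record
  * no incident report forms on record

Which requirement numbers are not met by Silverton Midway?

1. restraint system inspection 53 days ago vs limit 45 → not met
2. ride permit absent → not met
3. condition 'runs rides over 30 feet tall' does not hold → requirement n/a → met
4. incident report forms absent → not met
5. emergency-stop system test 37 days ago vs limit 45 → met
6. general liability coverage $4,500,000 ≥ $4,350,000 → met
7. third-party ride inspection 519 days ago vs limit 540 → met
8. rides operating with open deficiencies 3 > 1 → not met
9. non-destructive testing 32 days ago vs limit 60 → met
Not met: 1, 2, 4, 8

1, 2, 4, 8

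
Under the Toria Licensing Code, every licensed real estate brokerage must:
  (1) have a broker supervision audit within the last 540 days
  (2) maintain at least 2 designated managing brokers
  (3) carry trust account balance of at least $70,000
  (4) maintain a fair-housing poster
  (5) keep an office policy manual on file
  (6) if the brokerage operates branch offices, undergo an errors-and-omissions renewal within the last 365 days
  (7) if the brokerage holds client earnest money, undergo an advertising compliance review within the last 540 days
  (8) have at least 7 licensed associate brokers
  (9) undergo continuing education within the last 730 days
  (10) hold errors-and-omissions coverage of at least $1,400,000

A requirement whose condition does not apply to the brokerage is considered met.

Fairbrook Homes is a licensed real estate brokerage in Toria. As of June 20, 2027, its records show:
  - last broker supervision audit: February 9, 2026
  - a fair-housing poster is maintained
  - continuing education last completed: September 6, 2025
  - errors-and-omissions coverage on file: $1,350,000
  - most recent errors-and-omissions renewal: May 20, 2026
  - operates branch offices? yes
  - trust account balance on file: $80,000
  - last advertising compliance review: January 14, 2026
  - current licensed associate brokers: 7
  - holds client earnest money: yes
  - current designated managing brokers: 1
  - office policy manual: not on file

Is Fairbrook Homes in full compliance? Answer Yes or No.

No

1. broker supervision audit 496 days ago vs limit 540 → met
2. designated managing brokers 1 < 2 → not met
3. trust account balance $80,000 ≥ $70,000 → met
4. fair-housing poster present → met
5. office policy manual absent → not met
6. condition 'operates branch offices' holds; errors-and-omissions renewal 396 days ago vs limit 365 → not met
7. condition 'holds client earnest money' holds; advertising compliance review 522 days ago vs limit 540 → met
8. licensed associate brokers 7 ≥ 7 → met
9. continuing education 652 days ago vs limit 730 → met
10. errors-and-omissions coverage $1,350,000 < $1,400,000 → not met
Not met: 2, 5, 6, 10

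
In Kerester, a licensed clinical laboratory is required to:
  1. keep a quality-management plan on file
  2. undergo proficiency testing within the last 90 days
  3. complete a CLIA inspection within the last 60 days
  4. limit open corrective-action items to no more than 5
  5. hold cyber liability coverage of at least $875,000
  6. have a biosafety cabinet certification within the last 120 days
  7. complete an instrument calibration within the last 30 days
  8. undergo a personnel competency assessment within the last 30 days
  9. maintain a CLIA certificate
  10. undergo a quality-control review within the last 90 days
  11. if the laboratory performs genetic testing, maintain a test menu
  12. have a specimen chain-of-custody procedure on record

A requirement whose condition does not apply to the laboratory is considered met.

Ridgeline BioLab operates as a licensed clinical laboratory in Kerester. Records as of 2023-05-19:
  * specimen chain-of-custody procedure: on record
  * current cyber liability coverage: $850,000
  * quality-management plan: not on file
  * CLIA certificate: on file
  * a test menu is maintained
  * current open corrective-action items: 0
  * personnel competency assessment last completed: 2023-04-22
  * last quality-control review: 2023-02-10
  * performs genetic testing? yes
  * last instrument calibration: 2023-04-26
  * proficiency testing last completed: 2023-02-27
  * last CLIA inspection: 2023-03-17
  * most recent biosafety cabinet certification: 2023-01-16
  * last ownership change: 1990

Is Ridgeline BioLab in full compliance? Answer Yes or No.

1. quality-management plan absent → not met
2. proficiency testing 81 days ago vs limit 90 → met
3. CLIA inspection 63 days ago vs limit 60 → not met
4. open corrective-action items 0 ≤ 5 → met
5. cyber liability coverage $850,000 < $875,000 → not met
6. biosafety cabinet certification 123 days ago vs limit 120 → not met
7. instrument calibration 23 days ago vs limit 30 → met
8. personnel competency assessment 27 days ago vs limit 30 → met
9. CLIA certificate present → met
10. quality-control review 98 days ago vs limit 90 → not met
11. condition 'performs genetic testing' holds; test menu present → met
12. specimen chain-of-custody procedure present → met
Not met: 1, 3, 5, 6, 10

No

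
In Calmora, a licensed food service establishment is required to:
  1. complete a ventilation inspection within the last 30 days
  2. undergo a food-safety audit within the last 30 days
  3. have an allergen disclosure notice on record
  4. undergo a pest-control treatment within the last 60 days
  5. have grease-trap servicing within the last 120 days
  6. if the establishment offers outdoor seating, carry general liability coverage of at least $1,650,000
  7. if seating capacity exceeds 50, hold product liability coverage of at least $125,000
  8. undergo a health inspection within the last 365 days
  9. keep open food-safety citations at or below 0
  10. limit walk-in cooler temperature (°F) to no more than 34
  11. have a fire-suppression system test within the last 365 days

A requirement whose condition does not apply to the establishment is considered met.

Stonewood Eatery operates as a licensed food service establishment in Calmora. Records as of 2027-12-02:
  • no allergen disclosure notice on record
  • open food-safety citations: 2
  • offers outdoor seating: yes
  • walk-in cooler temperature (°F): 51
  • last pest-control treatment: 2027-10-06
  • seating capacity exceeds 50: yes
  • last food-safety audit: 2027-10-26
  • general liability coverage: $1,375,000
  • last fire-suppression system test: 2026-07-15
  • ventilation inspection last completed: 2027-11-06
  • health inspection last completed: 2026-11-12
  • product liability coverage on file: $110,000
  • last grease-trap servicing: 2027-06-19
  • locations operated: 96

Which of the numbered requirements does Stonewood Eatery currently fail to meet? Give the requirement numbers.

2, 3, 5, 6, 7, 8, 9, 10, 11

1. ventilation inspection 26 days ago vs limit 30 → met
2. food-safety audit 37 days ago vs limit 30 → not met
3. allergen disclosure notice absent → not met
4. pest-control treatment 57 days ago vs limit 60 → met
5. grease-trap servicing 166 days ago vs limit 120 → not met
6. condition 'offers outdoor seating' holds; general liability coverage $1,375,000 < $1,650,000 → not met
7. condition 'seating capacity exceeds 50' holds; product liability coverage $110,000 < $125,000 → not met
8. health inspection 385 days ago vs limit 365 → not met
9. open food-safety citations 2 > 0 → not met
10. walk-in cooler temperature (°F) 51 > 34 → not met
11. fire-suppression system test 505 days ago vs limit 365 → not met
Not met: 2, 3, 5, 6, 7, 8, 9, 10, 11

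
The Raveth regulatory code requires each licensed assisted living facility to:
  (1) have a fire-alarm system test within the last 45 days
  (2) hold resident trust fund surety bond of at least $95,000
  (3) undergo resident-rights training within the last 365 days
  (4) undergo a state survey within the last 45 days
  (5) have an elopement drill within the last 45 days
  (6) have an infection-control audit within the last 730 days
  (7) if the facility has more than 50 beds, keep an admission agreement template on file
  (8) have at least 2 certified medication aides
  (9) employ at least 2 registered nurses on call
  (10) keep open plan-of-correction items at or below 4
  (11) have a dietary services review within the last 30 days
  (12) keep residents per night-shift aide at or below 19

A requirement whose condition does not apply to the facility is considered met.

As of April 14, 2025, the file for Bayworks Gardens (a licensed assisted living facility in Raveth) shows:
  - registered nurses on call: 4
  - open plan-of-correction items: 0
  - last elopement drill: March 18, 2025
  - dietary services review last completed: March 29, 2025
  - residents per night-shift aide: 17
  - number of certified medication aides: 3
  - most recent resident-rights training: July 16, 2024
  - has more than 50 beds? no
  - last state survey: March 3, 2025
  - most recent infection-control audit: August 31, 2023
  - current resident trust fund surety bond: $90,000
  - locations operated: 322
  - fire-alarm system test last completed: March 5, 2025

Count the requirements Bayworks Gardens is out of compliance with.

1. fire-alarm system test 40 days ago vs limit 45 → met
2. resident trust fund surety bond $90,000 < $95,000 → not met
3. resident-rights training 272 days ago vs limit 365 → met
4. state survey 42 days ago vs limit 45 → met
5. elopement drill 27 days ago vs limit 45 → met
6. infection-control audit 592 days ago vs limit 730 → met
7. condition 'has more than 50 beds' does not hold → requirement n/a → met
8. certified medication aides 3 ≥ 2 → met
9. registered nurses on call 4 ≥ 2 → met
10. open plan-of-correction items 0 ≤ 4 → met
11. dietary services review 16 days ago vs limit 30 → met
12. residents per night-shift aide 17 ≤ 19 → met
Not met: 1 of 12

1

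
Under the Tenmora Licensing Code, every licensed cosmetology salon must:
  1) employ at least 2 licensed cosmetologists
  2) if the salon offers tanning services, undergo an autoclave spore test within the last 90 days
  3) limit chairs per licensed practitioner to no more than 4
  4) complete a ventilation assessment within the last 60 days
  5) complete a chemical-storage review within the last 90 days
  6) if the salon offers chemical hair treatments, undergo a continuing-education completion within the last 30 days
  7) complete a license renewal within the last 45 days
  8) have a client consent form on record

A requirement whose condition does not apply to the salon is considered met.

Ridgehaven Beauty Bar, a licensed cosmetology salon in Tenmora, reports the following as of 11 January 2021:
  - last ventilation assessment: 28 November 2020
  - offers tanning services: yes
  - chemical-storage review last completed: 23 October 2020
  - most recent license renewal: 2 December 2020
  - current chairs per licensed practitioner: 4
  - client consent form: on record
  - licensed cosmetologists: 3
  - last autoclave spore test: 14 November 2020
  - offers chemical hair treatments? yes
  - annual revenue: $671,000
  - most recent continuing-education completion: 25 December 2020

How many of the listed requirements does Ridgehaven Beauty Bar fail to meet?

1. licensed cosmetologists 3 ≥ 2 → met
2. condition 'offers tanning services' holds; autoclave spore test 58 days ago vs limit 90 → met
3. chairs per licensed practitioner 4 ≤ 4 → met
4. ventilation assessment 44 days ago vs limit 60 → met
5. chemical-storage review 80 days ago vs limit 90 → met
6. condition 'offers chemical hair treatments' holds; continuing-education completion 17 days ago vs limit 30 → met
7. license renewal 40 days ago vs limit 45 → met
8. client consent form present → met
Not met: 0 of 8

0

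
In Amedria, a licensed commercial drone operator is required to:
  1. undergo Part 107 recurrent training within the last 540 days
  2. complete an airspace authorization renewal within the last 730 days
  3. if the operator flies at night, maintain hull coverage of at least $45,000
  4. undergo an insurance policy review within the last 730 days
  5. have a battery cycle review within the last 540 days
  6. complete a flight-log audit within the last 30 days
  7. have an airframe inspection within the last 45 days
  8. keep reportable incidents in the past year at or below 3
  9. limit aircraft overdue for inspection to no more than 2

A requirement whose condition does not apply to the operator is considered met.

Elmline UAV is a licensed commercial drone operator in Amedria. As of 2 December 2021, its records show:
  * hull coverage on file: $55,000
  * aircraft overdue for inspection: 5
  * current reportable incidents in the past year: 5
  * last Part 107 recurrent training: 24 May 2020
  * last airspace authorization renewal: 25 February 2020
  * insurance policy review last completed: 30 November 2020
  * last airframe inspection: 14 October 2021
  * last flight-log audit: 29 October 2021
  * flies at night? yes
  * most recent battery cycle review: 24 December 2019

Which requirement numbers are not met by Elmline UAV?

1. Part 107 recurrent training 557 days ago vs limit 540 → not met
2. airspace authorization renewal 646 days ago vs limit 730 → met
3. condition 'flies at night' holds; hull coverage $55,000 ≥ $45,000 → met
4. insurance policy review 367 days ago vs limit 730 → met
5. battery cycle review 709 days ago vs limit 540 → not met
6. flight-log audit 34 days ago vs limit 30 → not met
7. airframe inspection 49 days ago vs limit 45 → not met
8. reportable incidents in the past year 5 > 3 → not met
9. aircraft overdue for inspection 5 > 2 → not met
Not met: 1, 5, 6, 7, 8, 9

1, 5, 6, 7, 8, 9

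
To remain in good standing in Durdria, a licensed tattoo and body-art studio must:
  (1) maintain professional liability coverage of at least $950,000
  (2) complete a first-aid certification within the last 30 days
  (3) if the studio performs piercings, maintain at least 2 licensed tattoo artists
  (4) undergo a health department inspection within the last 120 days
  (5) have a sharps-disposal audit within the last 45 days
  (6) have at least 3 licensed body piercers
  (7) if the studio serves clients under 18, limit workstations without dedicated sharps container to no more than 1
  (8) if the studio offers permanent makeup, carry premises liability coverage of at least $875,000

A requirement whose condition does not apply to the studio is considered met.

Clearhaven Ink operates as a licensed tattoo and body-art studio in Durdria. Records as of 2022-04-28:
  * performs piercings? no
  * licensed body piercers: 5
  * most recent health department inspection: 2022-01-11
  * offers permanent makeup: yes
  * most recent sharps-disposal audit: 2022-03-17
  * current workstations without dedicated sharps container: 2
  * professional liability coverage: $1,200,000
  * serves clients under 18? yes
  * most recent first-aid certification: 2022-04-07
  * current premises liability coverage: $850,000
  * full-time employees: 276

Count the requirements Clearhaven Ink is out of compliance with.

1. professional liability coverage $1,200,000 ≥ $950,000 → met
2. first-aid certification 21 days ago vs limit 30 → met
3. condition 'performs piercings' does not hold → requirement n/a → met
4. health department inspection 107 days ago vs limit 120 → met
5. sharps-disposal audit 42 days ago vs limit 45 → met
6. licensed body piercers 5 ≥ 3 → met
7. condition 'serves clients under 18' holds; workstations without dedicated sharps container 2 > 1 → not met
8. condition 'offers permanent makeup' holds; premises liability coverage $850,000 < $875,000 → not met
Not met: 2 of 8

2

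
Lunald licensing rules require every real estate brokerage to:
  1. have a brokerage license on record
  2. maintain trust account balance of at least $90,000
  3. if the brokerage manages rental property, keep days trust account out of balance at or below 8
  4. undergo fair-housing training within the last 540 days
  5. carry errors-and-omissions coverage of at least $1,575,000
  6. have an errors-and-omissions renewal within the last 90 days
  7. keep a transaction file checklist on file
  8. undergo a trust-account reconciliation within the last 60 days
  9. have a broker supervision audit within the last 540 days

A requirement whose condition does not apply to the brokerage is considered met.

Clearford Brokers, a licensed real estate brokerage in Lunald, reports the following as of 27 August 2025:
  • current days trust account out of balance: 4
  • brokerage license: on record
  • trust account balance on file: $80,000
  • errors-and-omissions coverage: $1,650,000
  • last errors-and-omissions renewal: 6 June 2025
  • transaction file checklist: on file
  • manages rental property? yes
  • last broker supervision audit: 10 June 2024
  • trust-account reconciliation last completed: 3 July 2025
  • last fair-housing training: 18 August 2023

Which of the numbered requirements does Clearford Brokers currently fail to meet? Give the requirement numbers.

2, 4

1. brokerage license present → met
2. trust account balance $80,000 < $90,000 → not met
3. condition 'manages rental property' holds; days trust account out of balance 4 ≤ 8 → met
4. fair-housing training 740 days ago vs limit 540 → not met
5. errors-and-omissions coverage $1,650,000 ≥ $1,575,000 → met
6. errors-and-omissions renewal 82 days ago vs limit 90 → met
7. transaction file checklist present → met
8. trust-account reconciliation 55 days ago vs limit 60 → met
9. broker supervision audit 443 days ago vs limit 540 → met
Not met: 2, 4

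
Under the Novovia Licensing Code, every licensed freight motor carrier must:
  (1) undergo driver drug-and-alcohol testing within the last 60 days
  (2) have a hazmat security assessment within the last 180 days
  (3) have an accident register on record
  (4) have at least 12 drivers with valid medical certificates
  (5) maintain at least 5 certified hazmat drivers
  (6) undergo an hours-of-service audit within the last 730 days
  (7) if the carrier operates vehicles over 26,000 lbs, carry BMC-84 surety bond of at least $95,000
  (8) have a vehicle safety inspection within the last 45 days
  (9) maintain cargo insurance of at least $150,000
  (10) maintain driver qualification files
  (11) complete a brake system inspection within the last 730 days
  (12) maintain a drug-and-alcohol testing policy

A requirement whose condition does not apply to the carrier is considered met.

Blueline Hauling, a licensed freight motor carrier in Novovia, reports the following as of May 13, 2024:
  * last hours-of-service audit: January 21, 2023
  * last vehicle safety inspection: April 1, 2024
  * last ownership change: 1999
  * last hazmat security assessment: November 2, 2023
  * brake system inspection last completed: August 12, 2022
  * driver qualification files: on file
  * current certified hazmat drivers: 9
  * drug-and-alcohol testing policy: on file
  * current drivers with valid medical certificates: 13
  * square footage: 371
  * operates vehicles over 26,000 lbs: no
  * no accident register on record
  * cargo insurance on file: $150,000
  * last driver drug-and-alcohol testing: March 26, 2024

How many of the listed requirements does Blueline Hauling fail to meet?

1. driver drug-and-alcohol testing 48 days ago vs limit 60 → met
2. hazmat security assessment 193 days ago vs limit 180 → not met
3. accident register absent → not met
4. drivers with valid medical certificates 13 ≥ 12 → met
5. certified hazmat drivers 9 ≥ 5 → met
6. hours-of-service audit 478 days ago vs limit 730 → met
7. condition 'operates vehicles over 26,000 lbs' does not hold → requirement n/a → met
8. vehicle safety inspection 42 days ago vs limit 45 → met
9. cargo insurance $150,000 ≥ $150,000 → met
10. driver qualification files present → met
11. brake system inspection 640 days ago vs limit 730 → met
12. drug-and-alcohol testing policy present → met
Not met: 2 of 12

2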